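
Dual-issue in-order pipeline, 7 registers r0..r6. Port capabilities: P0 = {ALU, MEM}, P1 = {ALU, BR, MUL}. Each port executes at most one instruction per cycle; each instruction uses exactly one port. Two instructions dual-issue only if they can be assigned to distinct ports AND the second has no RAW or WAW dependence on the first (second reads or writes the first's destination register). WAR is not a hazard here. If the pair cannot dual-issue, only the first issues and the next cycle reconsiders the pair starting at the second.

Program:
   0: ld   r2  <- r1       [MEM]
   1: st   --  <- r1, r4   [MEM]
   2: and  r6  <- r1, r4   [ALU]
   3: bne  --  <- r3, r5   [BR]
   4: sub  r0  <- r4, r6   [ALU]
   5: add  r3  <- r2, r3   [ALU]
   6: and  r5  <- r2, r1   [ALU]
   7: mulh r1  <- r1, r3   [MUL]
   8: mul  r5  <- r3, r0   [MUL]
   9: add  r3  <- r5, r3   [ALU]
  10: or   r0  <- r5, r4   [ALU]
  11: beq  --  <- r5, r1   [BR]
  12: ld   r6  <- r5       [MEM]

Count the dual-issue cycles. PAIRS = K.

PAIRS = 5

t=0 i0:ld.MEM ; no-port MEM/MEM
t=1 i1,i2:st.MEM and.ALU ; 2-wide
t=2 i3,i4:bne.BR sub.ALU ; 2-wide
t=3 i5,i6:add.ALU and.ALU ; 2-wide
t=4 i7:mulh.MUL ; no-port MUL/MUL
t=5 i8:mul.MUL ; RAW r5
t=6 i9,i10:add.ALU or.ALU ; 2-wide
t=7 i11,i12:beq.BR ld.MEM ; 2-wide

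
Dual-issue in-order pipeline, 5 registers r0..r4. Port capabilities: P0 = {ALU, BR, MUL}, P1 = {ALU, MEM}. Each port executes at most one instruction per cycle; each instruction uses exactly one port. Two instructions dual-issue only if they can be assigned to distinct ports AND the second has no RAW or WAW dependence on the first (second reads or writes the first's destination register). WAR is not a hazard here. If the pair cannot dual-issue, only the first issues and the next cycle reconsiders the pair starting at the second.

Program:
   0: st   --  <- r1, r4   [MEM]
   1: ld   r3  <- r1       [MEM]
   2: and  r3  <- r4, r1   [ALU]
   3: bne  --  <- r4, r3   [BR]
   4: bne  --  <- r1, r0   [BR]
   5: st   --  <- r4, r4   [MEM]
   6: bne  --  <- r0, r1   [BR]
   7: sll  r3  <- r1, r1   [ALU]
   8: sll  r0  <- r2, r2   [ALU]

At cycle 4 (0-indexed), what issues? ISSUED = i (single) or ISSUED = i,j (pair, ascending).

ISSUED = 4,5

t=0 i0:st.MEM ; no-port MEM/MEM
t=1 i1:ld.MEM ; WAW r3
t=2 i2:and.ALU ; RAW r3
t=3 i3:bne.BR ; no-port BR/BR
t=4 i4,i5:bne.BR;st.MEM ; 2-wide
t=5 i6,i7:bne.BR;sll.ALU ; 2-wide
t=6 i8:sll.ALU ; tail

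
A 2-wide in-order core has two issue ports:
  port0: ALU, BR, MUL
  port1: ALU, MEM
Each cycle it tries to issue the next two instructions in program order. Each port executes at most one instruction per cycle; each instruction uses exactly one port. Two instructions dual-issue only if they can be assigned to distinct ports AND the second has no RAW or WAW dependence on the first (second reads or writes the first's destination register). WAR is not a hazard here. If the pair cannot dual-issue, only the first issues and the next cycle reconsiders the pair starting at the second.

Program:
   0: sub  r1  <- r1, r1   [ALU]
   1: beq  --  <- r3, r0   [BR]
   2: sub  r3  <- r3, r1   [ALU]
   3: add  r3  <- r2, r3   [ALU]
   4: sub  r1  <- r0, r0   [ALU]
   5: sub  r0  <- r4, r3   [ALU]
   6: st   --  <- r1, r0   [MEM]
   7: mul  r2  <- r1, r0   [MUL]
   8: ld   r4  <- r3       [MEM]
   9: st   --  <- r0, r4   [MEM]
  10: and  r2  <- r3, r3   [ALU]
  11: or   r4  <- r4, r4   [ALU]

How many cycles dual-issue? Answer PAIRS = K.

PAIRS = 4

[0] i0/i1  sub;beq  -- dual
[1] i2  sub  -- RAW+WAW r3
[2] i3/i4  add;sub  -- dual
[3] i5  sub  -- RAW r0
[4] i6/i7  st;mul  -- dual
[5] i8  ld  -- no-port MEM/MEM
[6] i9/i10  st;and  -- dual
[7] i11  or  -- tail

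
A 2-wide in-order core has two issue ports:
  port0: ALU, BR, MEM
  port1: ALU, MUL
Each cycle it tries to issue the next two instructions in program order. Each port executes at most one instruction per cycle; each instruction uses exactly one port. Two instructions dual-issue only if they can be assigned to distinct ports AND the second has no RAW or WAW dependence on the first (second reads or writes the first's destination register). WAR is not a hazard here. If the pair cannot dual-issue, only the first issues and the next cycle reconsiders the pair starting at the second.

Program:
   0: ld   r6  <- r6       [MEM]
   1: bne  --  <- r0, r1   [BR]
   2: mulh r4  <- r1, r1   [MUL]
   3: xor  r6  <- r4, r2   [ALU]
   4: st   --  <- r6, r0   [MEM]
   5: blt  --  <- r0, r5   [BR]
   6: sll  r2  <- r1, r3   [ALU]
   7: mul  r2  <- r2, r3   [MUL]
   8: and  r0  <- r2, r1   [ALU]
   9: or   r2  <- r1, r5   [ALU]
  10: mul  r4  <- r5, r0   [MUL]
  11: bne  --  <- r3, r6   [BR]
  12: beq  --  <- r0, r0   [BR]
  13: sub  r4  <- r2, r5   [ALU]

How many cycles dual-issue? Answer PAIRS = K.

0. ld @i0  | no-port MEM/BR
1. bne mulh @i1+i2  | pair
2. xor @i3  | RAW r6
3. st @i4  | no-port MEM/BR
4. blt sll @i5+i6  | pair
5. mul @i7  | RAW r2
6. and or @i8+i9  | pair
7. mul bne @i10+i11  | pair
8. beq sub @i12+i13  | pair

PAIRS = 5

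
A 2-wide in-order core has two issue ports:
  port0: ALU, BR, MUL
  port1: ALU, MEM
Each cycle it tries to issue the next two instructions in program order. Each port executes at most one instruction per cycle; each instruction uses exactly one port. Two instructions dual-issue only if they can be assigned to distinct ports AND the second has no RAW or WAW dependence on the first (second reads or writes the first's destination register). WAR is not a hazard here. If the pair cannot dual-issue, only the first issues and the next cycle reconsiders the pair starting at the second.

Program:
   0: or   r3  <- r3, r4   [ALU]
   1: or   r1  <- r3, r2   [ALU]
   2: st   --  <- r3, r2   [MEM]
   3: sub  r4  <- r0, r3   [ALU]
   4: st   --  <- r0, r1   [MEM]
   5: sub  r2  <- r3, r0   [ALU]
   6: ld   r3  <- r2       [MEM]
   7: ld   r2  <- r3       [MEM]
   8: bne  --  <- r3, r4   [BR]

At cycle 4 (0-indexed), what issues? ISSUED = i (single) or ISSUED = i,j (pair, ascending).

ISSUED = 6

0. or.ALU @i0  | RAW r3
1. or.ALU/st.MEM @i1,i2  | pair
2. sub.ALU/st.MEM @i3,i4  | pair
3. sub.ALU @i5  | RAW r2
4. ld.MEM @i6  | no-port MEM/MEM
5. ld.MEM/bne.BR @i7,i8  | pair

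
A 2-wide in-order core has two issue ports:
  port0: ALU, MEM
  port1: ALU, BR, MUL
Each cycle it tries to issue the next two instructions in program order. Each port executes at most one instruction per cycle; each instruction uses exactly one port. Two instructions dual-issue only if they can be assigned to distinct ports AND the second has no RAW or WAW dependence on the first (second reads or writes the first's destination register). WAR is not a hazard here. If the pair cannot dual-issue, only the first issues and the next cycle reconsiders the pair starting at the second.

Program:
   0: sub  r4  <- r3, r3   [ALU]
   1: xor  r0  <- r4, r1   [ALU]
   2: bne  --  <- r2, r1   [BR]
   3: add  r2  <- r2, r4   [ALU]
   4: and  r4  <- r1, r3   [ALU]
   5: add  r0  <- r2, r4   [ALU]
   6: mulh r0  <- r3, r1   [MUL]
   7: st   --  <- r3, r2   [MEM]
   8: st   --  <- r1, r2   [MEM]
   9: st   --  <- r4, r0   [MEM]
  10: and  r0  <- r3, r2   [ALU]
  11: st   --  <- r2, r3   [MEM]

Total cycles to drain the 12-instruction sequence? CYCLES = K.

t=0 i0:sub.ALU ; RAW r4
t=1 i1,i2:xor.ALU+bne.BR ; pair
t=2 i3,i4:add.ALU+and.ALU ; pair
t=3 i5:add.ALU ; WAW r0
t=4 i6,i7:mulh.MUL+st.MEM ; pair
t=5 i8:st.MEM ; no-port MEM/MEM
t=6 i9,i10:st.MEM+and.ALU ; pair
t=7 i11:st.MEM ; tail

CYCLES = 8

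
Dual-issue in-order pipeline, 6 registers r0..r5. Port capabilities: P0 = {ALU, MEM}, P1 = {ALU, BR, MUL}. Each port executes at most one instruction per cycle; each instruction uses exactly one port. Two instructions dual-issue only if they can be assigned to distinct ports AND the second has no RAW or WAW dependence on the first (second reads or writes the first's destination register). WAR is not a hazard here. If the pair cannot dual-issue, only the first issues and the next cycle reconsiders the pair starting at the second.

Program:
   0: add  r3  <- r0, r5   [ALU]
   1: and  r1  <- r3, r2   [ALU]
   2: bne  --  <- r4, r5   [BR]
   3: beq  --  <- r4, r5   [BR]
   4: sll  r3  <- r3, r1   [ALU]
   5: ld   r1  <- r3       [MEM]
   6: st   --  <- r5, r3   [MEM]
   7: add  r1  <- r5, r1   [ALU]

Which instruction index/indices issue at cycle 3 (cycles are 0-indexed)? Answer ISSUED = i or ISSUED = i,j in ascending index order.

ISSUED = 5

[0] i0  add.ALU  -- RAW r3
[1] i1/i2  and.ALU bne.BR  -- dual
[2] i3/i4  beq.BR sll.ALU  -- dual
[3] i5  ld.MEM  -- no-port MEM/MEM
[4] i6/i7  st.MEM add.ALU  -- dual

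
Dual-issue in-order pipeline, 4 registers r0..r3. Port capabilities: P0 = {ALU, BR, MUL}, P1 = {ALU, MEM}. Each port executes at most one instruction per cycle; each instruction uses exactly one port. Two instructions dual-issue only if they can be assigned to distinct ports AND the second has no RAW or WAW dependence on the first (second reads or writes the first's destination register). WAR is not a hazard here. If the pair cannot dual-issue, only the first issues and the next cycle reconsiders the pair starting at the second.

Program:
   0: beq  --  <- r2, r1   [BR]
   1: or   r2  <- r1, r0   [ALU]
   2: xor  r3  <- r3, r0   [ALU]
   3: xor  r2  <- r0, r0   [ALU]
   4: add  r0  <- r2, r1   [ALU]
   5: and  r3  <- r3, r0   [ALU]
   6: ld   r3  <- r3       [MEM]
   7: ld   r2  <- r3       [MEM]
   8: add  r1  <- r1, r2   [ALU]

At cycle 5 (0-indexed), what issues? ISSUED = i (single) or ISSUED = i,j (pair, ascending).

ISSUED = 7

c0: i0+i1 beq;or  pair
c1: i2+i3 xor;xor  pair
c2: i4 add  RAW r0
c3: i5 and  RAW+WAW r3
c4: i6 ld  no-port MEM/MEM
c5: i7 ld  RAW r2
c6: i8 add  tail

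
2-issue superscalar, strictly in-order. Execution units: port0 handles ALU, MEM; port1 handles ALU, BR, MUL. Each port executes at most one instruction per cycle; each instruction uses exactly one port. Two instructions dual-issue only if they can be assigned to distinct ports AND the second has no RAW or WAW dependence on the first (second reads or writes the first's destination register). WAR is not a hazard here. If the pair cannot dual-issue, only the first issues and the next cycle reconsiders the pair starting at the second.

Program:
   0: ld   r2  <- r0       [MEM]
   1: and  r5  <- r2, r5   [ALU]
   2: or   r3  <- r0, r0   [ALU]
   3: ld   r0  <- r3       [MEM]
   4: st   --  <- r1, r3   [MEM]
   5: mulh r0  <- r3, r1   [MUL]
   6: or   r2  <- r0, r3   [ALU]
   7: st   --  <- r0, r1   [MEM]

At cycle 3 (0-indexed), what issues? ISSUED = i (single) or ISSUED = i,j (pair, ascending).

ISSUED = 4,5

t=0 i0:ld ; RAW r2
t=1 i1&i2:and;or ; dual
t=2 i3:ld ; no-port MEM/MEM
t=3 i4&i5:st;mulh ; dual
t=4 i6&i7:or;st ; dual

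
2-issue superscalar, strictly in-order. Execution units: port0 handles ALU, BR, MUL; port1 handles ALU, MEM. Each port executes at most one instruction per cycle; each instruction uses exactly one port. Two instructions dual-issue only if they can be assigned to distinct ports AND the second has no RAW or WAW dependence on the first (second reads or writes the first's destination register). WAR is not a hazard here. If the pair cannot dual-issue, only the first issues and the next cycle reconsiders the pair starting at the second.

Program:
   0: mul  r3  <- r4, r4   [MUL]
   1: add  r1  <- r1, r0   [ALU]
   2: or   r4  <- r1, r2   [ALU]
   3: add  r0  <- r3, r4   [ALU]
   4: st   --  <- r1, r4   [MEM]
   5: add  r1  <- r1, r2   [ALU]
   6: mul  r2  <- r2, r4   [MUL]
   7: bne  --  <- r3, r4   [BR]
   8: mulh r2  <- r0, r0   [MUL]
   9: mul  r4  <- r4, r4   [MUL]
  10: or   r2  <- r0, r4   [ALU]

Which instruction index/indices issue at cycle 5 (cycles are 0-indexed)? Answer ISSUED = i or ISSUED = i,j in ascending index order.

0. mul.MUL;add.ALU @i0/i1  | dual
1. or.ALU @i2  | RAW r4
2. add.ALU;st.MEM @i3/i4  | dual
3. add.ALU;mul.MUL @i5/i6  | dual
4. bne.BR @i7  | no-port BR/MUL
5. mulh.MUL @i8  | no-port MUL/MUL
6. mul.MUL @i9  | RAW r4
7. or.ALU @i10  | tail

ISSUED = 8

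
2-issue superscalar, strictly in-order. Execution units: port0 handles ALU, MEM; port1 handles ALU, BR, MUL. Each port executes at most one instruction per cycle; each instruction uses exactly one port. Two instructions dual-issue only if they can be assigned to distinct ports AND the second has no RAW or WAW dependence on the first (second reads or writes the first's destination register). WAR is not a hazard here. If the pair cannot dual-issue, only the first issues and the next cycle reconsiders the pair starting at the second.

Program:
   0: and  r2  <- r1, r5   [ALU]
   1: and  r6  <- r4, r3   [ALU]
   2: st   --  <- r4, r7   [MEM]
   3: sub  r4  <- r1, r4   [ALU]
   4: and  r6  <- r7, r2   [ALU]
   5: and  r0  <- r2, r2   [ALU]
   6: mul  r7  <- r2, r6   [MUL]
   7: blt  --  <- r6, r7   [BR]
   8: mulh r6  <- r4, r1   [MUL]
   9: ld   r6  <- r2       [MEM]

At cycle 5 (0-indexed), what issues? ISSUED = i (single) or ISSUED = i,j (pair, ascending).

c0: i0/i1 and.ALU+and.ALU  dual
c1: i2/i3 st.MEM+sub.ALU  dual
c2: i4/i5 and.ALU+and.ALU  dual
c3: i6 mul.MUL  no-port MUL/BR
c4: i7 blt.BR  no-port BR/MUL
c5: i8 mulh.MUL  WAW r6
c6: i9 ld.MEM  tail

ISSUED = 8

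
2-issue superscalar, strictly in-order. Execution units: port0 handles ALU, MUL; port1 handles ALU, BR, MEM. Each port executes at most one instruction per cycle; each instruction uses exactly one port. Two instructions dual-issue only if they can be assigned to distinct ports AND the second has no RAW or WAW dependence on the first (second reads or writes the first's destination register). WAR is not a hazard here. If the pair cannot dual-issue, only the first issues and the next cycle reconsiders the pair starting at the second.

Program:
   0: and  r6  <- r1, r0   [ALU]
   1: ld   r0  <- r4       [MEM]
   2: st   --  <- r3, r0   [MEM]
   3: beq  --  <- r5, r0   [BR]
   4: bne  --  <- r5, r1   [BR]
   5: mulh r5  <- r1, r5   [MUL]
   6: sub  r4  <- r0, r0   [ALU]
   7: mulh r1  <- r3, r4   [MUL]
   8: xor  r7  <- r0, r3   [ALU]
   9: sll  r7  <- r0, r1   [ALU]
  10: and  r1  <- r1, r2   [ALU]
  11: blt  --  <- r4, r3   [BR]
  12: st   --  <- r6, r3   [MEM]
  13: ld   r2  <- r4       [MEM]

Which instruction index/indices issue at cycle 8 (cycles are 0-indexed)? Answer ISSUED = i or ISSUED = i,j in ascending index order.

0. and.ALU ld.MEM @i0&i1  | pair
1. st.MEM @i2  | no-port MEM/BR
2. beq.BR @i3  | no-port BR/BR
3. bne.BR mulh.MUL @i4&i5  | pair
4. sub.ALU @i6  | RAW r4
5. mulh.MUL xor.ALU @i7&i8  | pair
6. sll.ALU and.ALU @i9&i10  | pair
7. blt.BR @i11  | no-port BR/MEM
8. st.MEM @i12  | no-port MEM/MEM
9. ld.MEM @i13  | tail

ISSUED = 12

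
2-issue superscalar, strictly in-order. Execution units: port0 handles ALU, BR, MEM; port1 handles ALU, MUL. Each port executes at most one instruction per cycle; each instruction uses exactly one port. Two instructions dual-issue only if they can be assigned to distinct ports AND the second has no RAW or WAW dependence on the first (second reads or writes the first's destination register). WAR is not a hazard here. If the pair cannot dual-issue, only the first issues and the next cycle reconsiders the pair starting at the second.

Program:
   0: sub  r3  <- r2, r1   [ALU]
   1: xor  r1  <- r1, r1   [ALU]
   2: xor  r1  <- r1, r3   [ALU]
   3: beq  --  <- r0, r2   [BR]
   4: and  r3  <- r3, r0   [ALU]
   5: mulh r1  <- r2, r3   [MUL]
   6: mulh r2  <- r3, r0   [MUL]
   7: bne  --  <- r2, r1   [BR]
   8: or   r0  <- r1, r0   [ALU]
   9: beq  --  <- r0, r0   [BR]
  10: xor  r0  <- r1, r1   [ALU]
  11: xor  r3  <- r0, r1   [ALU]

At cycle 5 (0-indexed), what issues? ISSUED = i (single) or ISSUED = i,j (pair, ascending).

ISSUED = 7,8

[0] i0&i1  sub xor  -- pair
[1] i2&i3  xor beq  -- pair
[2] i4  and  -- RAW r3
[3] i5  mulh  -- no-port MUL/MUL
[4] i6  mulh  -- RAW r2
[5] i7&i8  bne or  -- pair
[6] i9&i10  beq xor  -- pair
[7] i11  xor  -- tail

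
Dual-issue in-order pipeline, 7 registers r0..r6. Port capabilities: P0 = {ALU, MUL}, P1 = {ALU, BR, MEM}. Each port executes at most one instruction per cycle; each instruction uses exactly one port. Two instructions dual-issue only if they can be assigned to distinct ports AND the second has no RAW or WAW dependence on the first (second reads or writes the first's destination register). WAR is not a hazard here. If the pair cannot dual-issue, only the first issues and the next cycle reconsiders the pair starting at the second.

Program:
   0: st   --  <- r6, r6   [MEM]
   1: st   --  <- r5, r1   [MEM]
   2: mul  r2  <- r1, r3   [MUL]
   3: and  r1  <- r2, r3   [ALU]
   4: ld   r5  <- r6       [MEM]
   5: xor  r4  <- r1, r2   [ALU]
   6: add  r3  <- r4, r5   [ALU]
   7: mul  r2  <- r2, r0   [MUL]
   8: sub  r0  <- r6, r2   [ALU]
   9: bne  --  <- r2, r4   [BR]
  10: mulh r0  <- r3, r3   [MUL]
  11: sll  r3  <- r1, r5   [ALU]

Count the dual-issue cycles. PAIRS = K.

  cy0 -> i0 (st.MEM) no-port MEM/MEM
  cy1 -> i1/i2 (st.MEM+mul.MUL) dual
  cy2 -> i3/i4 (and.ALU+ld.MEM) dual
  cy3 -> i5 (xor.ALU) RAW r4
  cy4 -> i6/i7 (add.ALU+mul.MUL) dual
  cy5 -> i8/i9 (sub.ALU+bne.BR) dual
  cy6 -> i10/i11 (mulh.MUL+sll.ALU) dual

PAIRS = 5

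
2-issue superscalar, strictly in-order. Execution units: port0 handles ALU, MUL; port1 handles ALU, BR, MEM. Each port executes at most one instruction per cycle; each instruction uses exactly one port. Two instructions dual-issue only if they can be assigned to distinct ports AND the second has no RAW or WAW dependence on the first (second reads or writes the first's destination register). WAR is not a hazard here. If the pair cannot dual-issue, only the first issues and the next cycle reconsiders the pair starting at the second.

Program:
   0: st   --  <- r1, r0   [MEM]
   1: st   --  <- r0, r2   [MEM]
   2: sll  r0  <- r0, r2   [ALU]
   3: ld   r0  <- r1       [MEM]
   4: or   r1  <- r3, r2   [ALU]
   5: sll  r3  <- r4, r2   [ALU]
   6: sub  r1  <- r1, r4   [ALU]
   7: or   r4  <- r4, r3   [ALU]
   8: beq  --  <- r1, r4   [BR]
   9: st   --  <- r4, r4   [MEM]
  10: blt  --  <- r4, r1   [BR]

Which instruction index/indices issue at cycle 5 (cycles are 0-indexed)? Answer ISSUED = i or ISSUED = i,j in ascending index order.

ISSUED = 8

[0] i0  st.MEM  -- no-port MEM/MEM
[1] i1+i2  st.MEM;sll.ALU  -- pair
[2] i3+i4  ld.MEM;or.ALU  -- pair
[3] i5+i6  sll.ALU;sub.ALU  -- pair
[4] i7  or.ALU  -- RAW r4
[5] i8  beq.BR  -- no-port BR/MEM
[6] i9  st.MEM  -- no-port MEM/BR
[7] i10  blt.BR  -- tail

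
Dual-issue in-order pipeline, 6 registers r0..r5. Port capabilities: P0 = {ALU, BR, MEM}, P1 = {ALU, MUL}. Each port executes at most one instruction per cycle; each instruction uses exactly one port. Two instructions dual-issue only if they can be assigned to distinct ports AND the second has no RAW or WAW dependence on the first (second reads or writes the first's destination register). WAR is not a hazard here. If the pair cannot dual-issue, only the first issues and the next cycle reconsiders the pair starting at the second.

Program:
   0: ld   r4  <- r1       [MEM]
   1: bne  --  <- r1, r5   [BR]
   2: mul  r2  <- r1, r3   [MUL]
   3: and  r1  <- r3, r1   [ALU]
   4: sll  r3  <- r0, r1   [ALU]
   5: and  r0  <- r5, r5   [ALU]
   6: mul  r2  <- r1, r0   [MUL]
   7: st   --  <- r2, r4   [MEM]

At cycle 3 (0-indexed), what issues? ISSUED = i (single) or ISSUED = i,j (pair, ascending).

ISSUED = 4,5

#0 head=0: ld.MEM i0 no-port MEM/BR
#1 head=1: bne.BR+mul.MUL i1&i2 dual
#2 head=3: and.ALU i3 RAW r1
#3 head=4: sll.ALU+and.ALU i4&i5 dual
#4 head=6: mul.MUL i6 RAW r2
#5 head=7: st.MEM i7 tail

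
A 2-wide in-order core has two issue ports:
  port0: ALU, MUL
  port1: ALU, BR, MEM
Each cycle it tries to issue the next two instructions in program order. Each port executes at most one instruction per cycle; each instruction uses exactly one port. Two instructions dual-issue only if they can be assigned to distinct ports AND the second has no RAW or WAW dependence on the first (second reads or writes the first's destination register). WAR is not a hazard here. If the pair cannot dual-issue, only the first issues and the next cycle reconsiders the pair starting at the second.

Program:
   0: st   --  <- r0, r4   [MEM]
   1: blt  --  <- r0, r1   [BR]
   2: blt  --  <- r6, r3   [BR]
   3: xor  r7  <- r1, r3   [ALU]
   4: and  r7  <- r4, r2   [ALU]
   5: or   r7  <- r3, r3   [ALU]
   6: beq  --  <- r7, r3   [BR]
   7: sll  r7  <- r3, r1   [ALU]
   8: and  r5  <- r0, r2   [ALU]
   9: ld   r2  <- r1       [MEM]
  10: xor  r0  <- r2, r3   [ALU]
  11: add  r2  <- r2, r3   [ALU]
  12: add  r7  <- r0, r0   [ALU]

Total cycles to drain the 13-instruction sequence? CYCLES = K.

0. st.MEM @i0  | no-port MEM/BR
1. blt.BR @i1  | no-port BR/BR
2. blt.BR/xor.ALU @i2/i3  | pair
3. and.ALU @i4  | WAW r7
4. or.ALU @i5  | RAW r7
5. beq.BR/sll.ALU @i6/i7  | pair
6. and.ALU/ld.MEM @i8/i9  | pair
7. xor.ALU/add.ALU @i10/i11  | pair
8. add.ALU @i12  | tail

CYCLES = 9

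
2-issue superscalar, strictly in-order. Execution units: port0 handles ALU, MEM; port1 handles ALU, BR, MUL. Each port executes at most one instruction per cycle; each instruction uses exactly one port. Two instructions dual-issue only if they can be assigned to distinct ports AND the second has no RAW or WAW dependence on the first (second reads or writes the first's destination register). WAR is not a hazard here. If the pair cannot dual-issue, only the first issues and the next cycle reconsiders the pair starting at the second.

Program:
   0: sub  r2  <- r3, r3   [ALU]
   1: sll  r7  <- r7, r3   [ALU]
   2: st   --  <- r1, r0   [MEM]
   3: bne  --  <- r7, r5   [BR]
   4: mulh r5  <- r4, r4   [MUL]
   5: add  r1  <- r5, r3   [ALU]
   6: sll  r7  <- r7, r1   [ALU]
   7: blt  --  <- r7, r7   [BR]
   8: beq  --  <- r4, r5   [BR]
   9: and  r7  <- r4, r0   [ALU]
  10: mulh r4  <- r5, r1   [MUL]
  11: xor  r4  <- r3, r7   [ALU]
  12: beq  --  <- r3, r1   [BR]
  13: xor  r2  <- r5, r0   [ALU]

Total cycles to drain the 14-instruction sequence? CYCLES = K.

CYCLES = 10

#0 head=0: sub.ALU sll.ALU i0,i1 dual
#1 head=2: st.MEM bne.BR i2,i3 dual
#2 head=4: mulh.MUL i4 RAW r5
#3 head=5: add.ALU i5 RAW r1
#4 head=6: sll.ALU i6 RAW r7
#5 head=7: blt.BR i7 no-port BR/BR
#6 head=8: beq.BR and.ALU i8,i9 dual
#7 head=10: mulh.MUL i10 WAW r4
#8 head=11: xor.ALU beq.BR i11,i12 dual
#9 head=13: xor.ALU i13 tail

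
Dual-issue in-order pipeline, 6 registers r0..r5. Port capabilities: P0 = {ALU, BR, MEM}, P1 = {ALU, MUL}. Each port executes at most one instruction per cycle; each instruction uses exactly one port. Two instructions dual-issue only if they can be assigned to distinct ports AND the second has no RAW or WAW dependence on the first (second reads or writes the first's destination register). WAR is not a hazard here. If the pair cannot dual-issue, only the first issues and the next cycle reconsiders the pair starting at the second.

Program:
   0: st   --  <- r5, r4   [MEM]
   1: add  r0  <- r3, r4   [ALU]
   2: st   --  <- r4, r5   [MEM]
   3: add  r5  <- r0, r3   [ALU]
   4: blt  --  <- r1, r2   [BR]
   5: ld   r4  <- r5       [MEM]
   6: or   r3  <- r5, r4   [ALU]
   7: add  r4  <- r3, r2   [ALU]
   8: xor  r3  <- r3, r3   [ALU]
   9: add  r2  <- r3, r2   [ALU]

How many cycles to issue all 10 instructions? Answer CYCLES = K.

CYCLES = 7

#0 head=0: st.MEM add.ALU i0+i1 dual
#1 head=2: st.MEM add.ALU i2+i3 dual
#2 head=4: blt.BR i4 no-port BR/MEM
#3 head=5: ld.MEM i5 RAW r4
#4 head=6: or.ALU i6 RAW r3
#5 head=7: add.ALU xor.ALU i7+i8 dual
#6 head=9: add.ALU i9 tail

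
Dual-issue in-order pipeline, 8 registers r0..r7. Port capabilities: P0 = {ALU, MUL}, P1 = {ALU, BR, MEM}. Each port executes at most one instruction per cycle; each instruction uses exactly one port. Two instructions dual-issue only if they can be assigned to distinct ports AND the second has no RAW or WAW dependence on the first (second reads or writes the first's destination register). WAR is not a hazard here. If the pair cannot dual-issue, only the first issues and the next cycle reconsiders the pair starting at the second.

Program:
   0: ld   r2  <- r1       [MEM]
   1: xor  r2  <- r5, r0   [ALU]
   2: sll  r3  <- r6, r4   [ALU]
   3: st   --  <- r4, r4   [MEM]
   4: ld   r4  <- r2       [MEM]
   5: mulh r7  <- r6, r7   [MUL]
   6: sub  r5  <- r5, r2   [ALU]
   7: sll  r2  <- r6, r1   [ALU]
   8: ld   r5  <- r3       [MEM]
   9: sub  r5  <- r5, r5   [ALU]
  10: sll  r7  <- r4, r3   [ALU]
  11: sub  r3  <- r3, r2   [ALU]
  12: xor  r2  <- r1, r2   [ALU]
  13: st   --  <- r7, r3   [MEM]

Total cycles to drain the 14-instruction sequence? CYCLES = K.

#0 head=0: ld.MEM i0 WAW r2
#1 head=1: xor.ALU;sll.ALU i1,i2 dual
#2 head=3: st.MEM i3 no-port MEM/MEM
#3 head=4: ld.MEM;mulh.MUL i4,i5 dual
#4 head=6: sub.ALU;sll.ALU i6,i7 dual
#5 head=8: ld.MEM i8 RAW+WAW r5
#6 head=9: sub.ALU;sll.ALU i9,i10 dual
#7 head=11: sub.ALU;xor.ALU i11,i12 dual
#8 head=13: st.MEM i13 tail

CYCLES = 9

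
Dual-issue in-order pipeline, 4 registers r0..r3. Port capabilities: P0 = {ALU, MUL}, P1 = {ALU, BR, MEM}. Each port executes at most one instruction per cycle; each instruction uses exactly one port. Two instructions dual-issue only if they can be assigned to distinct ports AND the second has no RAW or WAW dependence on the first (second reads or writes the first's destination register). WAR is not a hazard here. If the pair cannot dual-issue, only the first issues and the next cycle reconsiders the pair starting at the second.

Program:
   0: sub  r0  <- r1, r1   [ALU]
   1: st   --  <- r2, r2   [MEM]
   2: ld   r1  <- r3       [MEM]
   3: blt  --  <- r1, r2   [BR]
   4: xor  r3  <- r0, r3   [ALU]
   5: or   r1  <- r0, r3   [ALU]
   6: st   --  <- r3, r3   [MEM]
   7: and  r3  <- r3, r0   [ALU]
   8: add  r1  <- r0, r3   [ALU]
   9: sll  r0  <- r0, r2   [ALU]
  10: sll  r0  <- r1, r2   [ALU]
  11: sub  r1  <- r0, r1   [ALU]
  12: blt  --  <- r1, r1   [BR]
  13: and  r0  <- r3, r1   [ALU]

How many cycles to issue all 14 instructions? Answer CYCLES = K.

CYCLES = 9

c0: i0/i1 sub/st  2-wide
c1: i2 ld  no-port MEM/BR
c2: i3/i4 blt/xor  2-wide
c3: i5/i6 or/st  2-wide
c4: i7 and  RAW r3
c5: i8/i9 add/sll  2-wide
c6: i10 sll  RAW r0
c7: i11 sub  RAW r1
c8: i12/i13 blt/and  2-wide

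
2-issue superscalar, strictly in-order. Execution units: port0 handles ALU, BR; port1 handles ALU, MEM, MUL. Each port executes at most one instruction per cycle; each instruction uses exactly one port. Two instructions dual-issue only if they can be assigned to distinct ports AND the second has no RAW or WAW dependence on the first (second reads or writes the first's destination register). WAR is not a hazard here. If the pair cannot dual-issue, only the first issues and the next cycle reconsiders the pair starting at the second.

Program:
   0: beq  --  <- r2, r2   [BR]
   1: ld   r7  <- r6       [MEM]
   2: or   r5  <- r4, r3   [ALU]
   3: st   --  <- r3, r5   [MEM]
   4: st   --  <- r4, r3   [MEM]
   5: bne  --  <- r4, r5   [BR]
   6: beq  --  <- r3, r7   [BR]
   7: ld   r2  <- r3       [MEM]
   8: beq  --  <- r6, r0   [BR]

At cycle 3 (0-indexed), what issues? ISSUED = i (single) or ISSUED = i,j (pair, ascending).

  cy0 -> i0,i1 (beq.BR ld.MEM) pair
  cy1 -> i2 (or.ALU) RAW r5
  cy2 -> i3 (st.MEM) no-port MEM/MEM
  cy3 -> i4,i5 (st.MEM bne.BR) pair
  cy4 -> i6,i7 (beq.BR ld.MEM) pair
  cy5 -> i8 (beq.BR) tail

ISSUED = 4,5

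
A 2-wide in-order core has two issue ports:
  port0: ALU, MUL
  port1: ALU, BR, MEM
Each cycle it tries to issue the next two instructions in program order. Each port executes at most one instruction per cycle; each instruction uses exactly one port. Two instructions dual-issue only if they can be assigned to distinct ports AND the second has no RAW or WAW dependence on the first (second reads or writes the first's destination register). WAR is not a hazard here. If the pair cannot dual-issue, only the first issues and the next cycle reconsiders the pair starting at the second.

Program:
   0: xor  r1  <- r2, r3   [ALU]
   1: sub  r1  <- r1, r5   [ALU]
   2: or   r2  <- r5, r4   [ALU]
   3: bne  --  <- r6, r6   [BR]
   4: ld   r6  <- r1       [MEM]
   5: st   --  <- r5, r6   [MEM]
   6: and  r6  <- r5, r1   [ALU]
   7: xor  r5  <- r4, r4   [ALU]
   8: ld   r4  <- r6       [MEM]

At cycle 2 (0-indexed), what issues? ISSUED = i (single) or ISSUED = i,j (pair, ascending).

ISSUED = 3

[0] i0  xor.ALU  -- RAW+WAW r1
[1] i1+i2  sub.ALU/or.ALU  -- 2-wide
[2] i3  bne.BR  -- no-port BR/MEM
[3] i4  ld.MEM  -- no-port MEM/MEM
[4] i5+i6  st.MEM/and.ALU  -- 2-wide
[5] i7+i8  xor.ALU/ld.MEM  -- 2-wide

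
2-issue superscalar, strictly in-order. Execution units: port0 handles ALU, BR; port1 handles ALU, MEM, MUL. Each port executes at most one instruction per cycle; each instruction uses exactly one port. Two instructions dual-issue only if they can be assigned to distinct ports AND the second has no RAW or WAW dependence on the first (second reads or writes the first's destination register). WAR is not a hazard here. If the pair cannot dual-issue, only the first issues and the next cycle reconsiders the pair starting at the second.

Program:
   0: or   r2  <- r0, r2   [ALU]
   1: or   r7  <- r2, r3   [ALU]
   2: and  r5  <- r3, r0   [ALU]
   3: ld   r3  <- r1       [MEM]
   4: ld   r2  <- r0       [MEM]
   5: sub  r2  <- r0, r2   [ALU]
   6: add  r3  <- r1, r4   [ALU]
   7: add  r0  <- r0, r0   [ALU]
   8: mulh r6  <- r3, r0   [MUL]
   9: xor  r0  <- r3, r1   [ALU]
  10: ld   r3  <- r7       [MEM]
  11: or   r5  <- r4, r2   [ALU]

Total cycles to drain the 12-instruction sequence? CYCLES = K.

CYCLES = 8

c0: i0 or  RAW r2
c1: i1&i2 or+and  2-wide
c2: i3 ld  no-port MEM/MEM
c3: i4 ld  RAW+WAW r2
c4: i5&i6 sub+add  2-wide
c5: i7 add  RAW r0
c6: i8&i9 mulh+xor  2-wide
c7: i10&i11 ld+or  2-wide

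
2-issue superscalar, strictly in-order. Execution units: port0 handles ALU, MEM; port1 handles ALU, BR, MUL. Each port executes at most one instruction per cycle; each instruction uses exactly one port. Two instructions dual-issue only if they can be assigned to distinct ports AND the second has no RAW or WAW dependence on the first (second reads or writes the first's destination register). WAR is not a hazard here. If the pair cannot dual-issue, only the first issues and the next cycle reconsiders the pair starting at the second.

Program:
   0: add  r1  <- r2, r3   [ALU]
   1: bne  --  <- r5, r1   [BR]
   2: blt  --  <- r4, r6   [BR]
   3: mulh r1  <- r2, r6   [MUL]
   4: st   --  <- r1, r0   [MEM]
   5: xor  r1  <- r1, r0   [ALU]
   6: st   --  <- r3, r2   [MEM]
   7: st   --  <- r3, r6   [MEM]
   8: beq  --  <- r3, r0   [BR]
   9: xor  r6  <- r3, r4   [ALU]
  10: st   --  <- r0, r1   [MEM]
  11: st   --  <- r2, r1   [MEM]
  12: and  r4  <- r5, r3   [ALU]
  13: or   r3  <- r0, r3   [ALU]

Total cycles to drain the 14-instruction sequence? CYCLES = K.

c0: i0 add  RAW r1
c1: i1 bne  no-port BR/BR
c2: i2 blt  no-port BR/MUL
c3: i3 mulh  RAW r1
c4: i4,i5 st;xor  pair
c5: i6 st  no-port MEM/MEM
c6: i7,i8 st;beq  pair
c7: i9,i10 xor;st  pair
c8: i11,i12 st;and  pair
c9: i13 or  tail

CYCLES = 10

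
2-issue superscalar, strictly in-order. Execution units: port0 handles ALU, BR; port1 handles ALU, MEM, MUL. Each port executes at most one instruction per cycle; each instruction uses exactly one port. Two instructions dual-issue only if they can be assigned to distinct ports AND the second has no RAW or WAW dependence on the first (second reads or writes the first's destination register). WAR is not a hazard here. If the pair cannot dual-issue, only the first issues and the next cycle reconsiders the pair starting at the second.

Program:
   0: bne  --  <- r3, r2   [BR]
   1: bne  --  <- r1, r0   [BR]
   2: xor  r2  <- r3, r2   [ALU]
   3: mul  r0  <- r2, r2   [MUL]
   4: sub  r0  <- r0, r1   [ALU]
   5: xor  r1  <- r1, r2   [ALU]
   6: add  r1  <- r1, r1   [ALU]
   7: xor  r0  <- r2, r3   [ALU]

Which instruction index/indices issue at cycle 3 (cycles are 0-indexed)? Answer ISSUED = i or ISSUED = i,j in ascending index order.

  cy0 -> i0 (bne) no-port BR/BR
  cy1 -> i1+i2 (bne xor) dual
  cy2 -> i3 (mul) RAW+WAW r0
  cy3 -> i4+i5 (sub xor) dual
  cy4 -> i6+i7 (add xor) dual

ISSUED = 4,5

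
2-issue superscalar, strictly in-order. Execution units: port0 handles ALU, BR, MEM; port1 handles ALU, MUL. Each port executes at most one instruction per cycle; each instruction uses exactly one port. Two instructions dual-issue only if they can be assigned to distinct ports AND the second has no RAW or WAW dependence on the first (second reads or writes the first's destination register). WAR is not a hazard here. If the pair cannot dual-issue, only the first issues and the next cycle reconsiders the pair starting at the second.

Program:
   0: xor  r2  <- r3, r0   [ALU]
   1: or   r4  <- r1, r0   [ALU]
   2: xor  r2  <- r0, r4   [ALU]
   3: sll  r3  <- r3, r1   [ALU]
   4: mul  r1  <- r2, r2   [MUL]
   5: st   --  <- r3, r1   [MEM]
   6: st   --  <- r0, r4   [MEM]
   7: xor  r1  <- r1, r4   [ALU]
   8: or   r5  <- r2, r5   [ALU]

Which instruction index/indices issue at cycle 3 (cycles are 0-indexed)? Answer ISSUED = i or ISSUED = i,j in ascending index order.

  cy0 -> i0&i1 (xor.ALU+or.ALU) dual
  cy1 -> i2&i3 (xor.ALU+sll.ALU) dual
  cy2 -> i4 (mul.MUL) RAW r1
  cy3 -> i5 (st.MEM) no-port MEM/MEM
  cy4 -> i6&i7 (st.MEM+xor.ALU) dual
  cy5 -> i8 (or.ALU) tail

ISSUED = 5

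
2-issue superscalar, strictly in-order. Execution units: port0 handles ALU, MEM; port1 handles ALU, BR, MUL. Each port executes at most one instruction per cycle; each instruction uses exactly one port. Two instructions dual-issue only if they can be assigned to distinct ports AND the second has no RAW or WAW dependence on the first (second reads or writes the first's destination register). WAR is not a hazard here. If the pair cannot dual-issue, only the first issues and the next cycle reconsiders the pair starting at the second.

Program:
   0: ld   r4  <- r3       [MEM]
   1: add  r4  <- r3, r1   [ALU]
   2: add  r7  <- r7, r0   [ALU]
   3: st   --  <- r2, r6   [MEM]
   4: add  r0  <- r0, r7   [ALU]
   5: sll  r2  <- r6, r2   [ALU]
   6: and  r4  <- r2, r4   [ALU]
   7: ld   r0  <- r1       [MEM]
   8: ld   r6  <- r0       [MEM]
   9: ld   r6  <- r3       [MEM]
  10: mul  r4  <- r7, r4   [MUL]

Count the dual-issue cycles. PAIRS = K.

  cy0 -> i0 (ld.MEM) WAW r4
  cy1 -> i1/i2 (add.ALU/add.ALU) dual
  cy2 -> i3/i4 (st.MEM/add.ALU) dual
  cy3 -> i5 (sll.ALU) RAW r2
  cy4 -> i6/i7 (and.ALU/ld.MEM) dual
  cy5 -> i8 (ld.MEM) no-port MEM/MEM
  cy6 -> i9/i10 (ld.MEM/mul.MUL) dual

PAIRS = 4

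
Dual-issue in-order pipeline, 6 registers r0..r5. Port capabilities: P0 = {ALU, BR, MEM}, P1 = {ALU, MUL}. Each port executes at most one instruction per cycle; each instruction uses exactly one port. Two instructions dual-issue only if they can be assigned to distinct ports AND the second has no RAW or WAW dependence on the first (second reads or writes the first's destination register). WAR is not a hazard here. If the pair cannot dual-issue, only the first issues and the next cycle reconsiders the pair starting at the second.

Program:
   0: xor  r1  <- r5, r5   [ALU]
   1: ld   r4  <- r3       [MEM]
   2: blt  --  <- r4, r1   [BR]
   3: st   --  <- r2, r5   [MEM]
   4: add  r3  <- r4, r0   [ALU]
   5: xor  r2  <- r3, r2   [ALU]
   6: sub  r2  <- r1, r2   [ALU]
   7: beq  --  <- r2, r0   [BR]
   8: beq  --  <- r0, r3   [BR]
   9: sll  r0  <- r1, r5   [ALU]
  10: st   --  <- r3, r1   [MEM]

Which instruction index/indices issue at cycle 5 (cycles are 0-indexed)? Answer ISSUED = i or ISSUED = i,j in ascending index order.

0. xor.ALU/ld.MEM @i0,i1  | dual
1. blt.BR @i2  | no-port BR/MEM
2. st.MEM/add.ALU @i3,i4  | dual
3. xor.ALU @i5  | RAW+WAW r2
4. sub.ALU @i6  | RAW r2
5. beq.BR @i7  | no-port BR/BR
6. beq.BR/sll.ALU @i8,i9  | dual
7. st.MEM @i10  | tail

ISSUED = 7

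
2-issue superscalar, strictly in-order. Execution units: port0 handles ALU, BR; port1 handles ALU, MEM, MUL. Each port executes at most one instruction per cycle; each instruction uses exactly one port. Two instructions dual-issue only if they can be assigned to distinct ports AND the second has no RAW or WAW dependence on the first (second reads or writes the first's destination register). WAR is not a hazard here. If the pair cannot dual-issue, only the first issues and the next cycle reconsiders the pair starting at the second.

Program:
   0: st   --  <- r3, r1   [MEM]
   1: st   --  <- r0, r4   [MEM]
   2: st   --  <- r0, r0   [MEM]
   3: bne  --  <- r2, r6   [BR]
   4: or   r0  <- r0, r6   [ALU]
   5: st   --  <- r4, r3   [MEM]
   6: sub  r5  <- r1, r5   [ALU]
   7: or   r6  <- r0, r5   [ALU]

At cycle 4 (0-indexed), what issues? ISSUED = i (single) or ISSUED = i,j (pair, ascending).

ISSUED = 6

  cy0 -> i0 (st.MEM) no-port MEM/MEM
  cy1 -> i1 (st.MEM) no-port MEM/MEM
  cy2 -> i2,i3 (st.MEM+bne.BR) 2-wide
  cy3 -> i4,i5 (or.ALU+st.MEM) 2-wide
  cy4 -> i6 (sub.ALU) RAW r5
  cy5 -> i7 (or.ALU) tail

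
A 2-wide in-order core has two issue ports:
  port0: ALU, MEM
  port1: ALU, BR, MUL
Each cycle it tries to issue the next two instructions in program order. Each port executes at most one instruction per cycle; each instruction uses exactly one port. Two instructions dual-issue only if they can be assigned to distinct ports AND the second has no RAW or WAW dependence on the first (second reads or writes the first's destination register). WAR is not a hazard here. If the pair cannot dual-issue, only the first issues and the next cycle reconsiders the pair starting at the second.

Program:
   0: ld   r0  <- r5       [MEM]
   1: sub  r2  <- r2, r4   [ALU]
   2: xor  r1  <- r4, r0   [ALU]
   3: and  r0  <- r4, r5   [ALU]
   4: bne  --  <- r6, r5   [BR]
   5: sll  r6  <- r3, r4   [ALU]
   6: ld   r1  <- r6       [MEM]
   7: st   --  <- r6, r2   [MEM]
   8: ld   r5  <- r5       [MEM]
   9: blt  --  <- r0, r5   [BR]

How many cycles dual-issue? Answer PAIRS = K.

PAIRS = 3

0. ld/sub @i0,i1  | 2-wide
1. xor/and @i2,i3  | 2-wide
2. bne/sll @i4,i5  | 2-wide
3. ld @i6  | no-port MEM/MEM
4. st @i7  | no-port MEM/MEM
5. ld @i8  | RAW r5
6. blt @i9  | tail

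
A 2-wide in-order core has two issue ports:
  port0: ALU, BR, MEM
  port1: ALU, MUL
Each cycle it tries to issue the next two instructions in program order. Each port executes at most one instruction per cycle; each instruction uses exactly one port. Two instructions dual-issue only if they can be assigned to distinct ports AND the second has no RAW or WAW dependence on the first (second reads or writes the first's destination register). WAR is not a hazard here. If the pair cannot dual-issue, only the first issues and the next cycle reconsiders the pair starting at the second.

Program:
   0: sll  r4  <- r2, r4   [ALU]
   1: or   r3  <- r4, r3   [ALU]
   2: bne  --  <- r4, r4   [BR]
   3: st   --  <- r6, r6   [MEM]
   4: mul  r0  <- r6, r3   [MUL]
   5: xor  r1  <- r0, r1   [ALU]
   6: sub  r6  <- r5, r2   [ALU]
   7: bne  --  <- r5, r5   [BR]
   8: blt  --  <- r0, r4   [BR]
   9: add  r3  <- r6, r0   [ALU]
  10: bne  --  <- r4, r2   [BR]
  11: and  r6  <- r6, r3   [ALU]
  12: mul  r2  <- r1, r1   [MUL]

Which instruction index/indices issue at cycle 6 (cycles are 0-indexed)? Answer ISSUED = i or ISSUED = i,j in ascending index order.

0. sll.ALU @i0  | RAW r4
1. or.ALU;bne.BR @i1+i2  | dual
2. st.MEM;mul.MUL @i3+i4  | dual
3. xor.ALU;sub.ALU @i5+i6  | dual
4. bne.BR @i7  | no-port BR/BR
5. blt.BR;add.ALU @i8+i9  | dual
6. bne.BR;and.ALU @i10+i11  | dual
7. mul.MUL @i12  | tail

ISSUED = 10,11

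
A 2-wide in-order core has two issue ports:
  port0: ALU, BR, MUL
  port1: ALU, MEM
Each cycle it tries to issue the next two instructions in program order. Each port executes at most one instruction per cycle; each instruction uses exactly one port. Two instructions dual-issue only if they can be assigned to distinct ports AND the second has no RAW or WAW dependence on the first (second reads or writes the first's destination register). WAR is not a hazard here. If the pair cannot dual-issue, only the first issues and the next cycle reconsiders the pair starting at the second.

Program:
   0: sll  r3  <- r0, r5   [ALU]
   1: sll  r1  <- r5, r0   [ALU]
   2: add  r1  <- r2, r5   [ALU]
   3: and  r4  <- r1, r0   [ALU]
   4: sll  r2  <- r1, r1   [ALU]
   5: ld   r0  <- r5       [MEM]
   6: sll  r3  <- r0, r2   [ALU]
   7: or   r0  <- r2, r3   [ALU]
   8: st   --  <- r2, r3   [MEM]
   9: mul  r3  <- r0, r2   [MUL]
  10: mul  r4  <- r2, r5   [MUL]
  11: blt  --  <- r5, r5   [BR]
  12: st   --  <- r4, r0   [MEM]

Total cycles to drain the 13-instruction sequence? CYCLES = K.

  cy0 -> i0,i1 (sll+sll) 2-wide
  cy1 -> i2 (add) RAW r1
  cy2 -> i3,i4 (and+sll) 2-wide
  cy3 -> i5 (ld) RAW r0
  cy4 -> i6 (sll) RAW r3
  cy5 -> i7,i8 (or+st) 2-wide
  cy6 -> i9 (mul) no-port MUL/MUL
  cy7 -> i10 (mul) no-port MUL/BR
  cy8 -> i11,i12 (blt+st) 2-wide

CYCLES = 9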